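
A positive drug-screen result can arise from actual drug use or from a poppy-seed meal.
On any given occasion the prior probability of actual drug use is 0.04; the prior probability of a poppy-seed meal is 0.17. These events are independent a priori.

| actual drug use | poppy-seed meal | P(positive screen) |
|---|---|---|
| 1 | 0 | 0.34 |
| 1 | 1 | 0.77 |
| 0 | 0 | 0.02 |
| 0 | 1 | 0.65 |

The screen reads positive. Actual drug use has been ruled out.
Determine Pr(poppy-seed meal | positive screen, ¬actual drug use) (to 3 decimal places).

Pr(poppy-seed meal | positive screen, ¬actual drug use) ≈ 0.869

For the numerator, keep only poppy-seed meal=true terms: 0.65×0.17 = 0.110500
The normalizing constant is 0.02×0.83 + 0.65×0.17 = 0.127100
P(poppy-seed meal | positive screen, ¬actual drug use) = 0.110500/0.127100 ≈ 0.869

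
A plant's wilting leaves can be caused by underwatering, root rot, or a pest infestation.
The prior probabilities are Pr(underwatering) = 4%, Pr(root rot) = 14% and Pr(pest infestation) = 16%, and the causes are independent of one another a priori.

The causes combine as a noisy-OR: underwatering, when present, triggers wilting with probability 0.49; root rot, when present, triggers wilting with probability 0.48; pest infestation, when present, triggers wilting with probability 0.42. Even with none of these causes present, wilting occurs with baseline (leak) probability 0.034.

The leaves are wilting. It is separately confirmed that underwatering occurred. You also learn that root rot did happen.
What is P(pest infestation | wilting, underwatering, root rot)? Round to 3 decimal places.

P(pest infestation | wilting, underwatering, root rot) ≈ 0.179

Under noisy-OR, P(wilting | causes) = 1 − (1−0.034)·∏(1−qᵢ) over the active causes.
Numerator (weight on configurations with pest infestation): 0.851414×0.16 = 0.136226
The normalizing constant is 0.743817×0.84 + 0.851414×0.16 = 0.761032
Posterior = 0.136226 / 0.761032 ≈ 0.179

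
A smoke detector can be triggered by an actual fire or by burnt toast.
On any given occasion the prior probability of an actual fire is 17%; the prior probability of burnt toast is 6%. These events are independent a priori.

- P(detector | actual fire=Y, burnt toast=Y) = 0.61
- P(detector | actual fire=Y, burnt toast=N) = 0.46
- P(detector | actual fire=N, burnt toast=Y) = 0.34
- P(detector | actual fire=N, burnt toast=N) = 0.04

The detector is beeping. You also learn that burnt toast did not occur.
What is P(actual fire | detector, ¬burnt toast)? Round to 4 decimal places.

P(detector | ¬burnt toast) = 0.04×0.83 + 0.46×0.17 = 0.033200 + 0.078200 = 0.111400
Of this, 0.078200 comes from 0.46×0.17 (the actual fire=true cases).
So P(actual fire | detector, ¬burnt toast) = 0.078200/0.111400 ≈ 0.7020.

P(actual fire | detector, ¬burnt toast) ≈ 0.7020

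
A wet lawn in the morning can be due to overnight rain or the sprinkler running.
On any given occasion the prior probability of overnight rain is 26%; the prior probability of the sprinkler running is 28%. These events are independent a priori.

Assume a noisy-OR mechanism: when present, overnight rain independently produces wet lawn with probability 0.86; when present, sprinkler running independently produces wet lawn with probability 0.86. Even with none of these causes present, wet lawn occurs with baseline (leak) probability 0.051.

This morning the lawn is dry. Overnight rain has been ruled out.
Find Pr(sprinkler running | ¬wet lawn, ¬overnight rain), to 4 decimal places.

Pr(sprinkler running | ¬wet lawn, ¬overnight rain) ≈ 0.0516

Under noisy-OR, P(wet lawn | causes) = 1 − (1−0.051)·∏(1−qᵢ) over the active causes.
P(¬wet lawn | ¬overnight rain) = 0.949*0.72 + 0.13286*0.28 = 0.683280 + 0.037201 = 0.720481
Of this, 0.037201 comes from 0.13286*0.28 (the sprinkler running=true cases).
So P(sprinkler running | ¬wet lawn, ¬overnight rain) = 0.037201/0.720481 ≈ 0.0516.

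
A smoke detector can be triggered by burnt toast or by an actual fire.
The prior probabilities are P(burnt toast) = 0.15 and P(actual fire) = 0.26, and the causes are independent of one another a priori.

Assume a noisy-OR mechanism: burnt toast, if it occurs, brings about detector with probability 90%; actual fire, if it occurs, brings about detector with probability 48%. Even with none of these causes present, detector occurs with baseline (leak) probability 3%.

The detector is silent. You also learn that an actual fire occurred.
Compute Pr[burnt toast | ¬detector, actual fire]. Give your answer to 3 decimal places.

Pr[burnt toast | ¬detector, actual fire] ≈ 0.017

Under noisy-OR, P(detector | causes) = 1 − (1−0.03)·∏(1−qᵢ) over the active causes.
Enumerate both values of burnt toast and weight by the priors:
  P(¬detector | actual fire) = 0.5044·0.85 + 0.05044·0.15
        = 0.428740 + 0.007566 = 0.436306
The terms with burnt toast present sum to 0.007566, so
  P(burnt toast | ¬detector, actual fire) = 0.007566 / 0.436306 ≈ 0.017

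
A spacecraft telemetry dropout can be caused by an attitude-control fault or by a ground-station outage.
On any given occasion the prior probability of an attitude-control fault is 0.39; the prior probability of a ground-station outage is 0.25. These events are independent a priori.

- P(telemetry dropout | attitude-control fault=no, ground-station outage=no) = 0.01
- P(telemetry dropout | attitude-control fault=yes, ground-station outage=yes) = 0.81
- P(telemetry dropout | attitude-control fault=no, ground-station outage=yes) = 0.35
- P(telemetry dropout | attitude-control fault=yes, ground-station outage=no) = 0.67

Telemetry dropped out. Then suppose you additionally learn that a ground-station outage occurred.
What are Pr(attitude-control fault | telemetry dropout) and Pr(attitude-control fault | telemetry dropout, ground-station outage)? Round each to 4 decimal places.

Pr(attitude-control fault | telemetry dropout) ≈ 0.8259; Pr(attitude-control fault | telemetry dropout, ground-station outage) ≈ 0.5967

P(telemetry dropout) = 0.01*0.61*0.75 + 0.35*0.61*0.25 + 0.67*0.39*0.75 + 0.81*0.39*0.25 = 0.004575 + 0.053375 + 0.195975 + 0.078975 = 0.332900
The attitude-control fault-present share is 0.195975 + 0.078975 = 0.274950.
So P(attitude-control fault | telemetry dropout) = 0.274950/0.332900 ≈ 0.8259.

Now also conditioning on ground-station outage=true:
For the numerator, keep only attitude-control fault=true terms: 0.81·0.39 = 0.315900
Normalizer over all consistent configurations: 0.35·0.61 + 0.81·0.39 = 0.529400
P(attitude-control fault | telemetry dropout, ground-station outage) = 0.315900/0.529400 ≈ 0.5967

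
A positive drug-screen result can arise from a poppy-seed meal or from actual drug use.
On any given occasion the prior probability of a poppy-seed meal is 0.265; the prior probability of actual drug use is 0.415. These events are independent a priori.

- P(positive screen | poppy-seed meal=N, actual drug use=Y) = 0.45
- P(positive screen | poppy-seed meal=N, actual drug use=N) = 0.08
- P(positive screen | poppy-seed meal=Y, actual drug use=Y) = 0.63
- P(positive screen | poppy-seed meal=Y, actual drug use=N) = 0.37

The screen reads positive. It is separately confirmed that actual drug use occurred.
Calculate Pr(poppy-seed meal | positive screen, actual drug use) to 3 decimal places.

Pr(poppy-seed meal | positive screen, actual drug use) ≈ 0.335

P(positive screen | actual drug use) = 0.45×0.735 + 0.63×0.265 = 0.330750 + 0.166950 = 0.497700
Restricting to configurations with poppy-seed meal present: 0.63×0.265 = 0.166950.
Hence the posterior is 0.166950/0.497700 ≈ 0.335.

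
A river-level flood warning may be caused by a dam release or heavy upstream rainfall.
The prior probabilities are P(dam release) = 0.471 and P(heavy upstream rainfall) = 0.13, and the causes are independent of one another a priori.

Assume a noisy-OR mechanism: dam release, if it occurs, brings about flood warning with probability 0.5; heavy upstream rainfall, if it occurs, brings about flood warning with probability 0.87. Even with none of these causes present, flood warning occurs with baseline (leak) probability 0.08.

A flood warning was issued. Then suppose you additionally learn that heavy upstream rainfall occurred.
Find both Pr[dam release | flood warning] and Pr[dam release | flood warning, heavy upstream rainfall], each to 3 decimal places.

Pr[dam release | flood warning] ≈ 0.741; Pr[dam release | flood warning, heavy upstream rainfall] ≈ 0.487

Under noisy-OR, P(flood warning | causes) = 1 − (1−0.08)·∏(1−qᵢ) over the active causes.
By total probability over the 4 (dam release, heavy upstream rainfall) configurations:
  P(flood warning) = 0.08×0.529×0.87 + 0.8804×0.529×0.13 + 0.54×0.471×0.87 + 0.9402×0.471×0.13
        = 0.036818 + 0.060545 + 0.221276 + 0.057568 = 0.376207
Keeping only the dam release-present terms gives 0.278844, so
  P(dam release | flood warning) = 0.278844 / 0.376207 ≈ 0.741

With the extra evidence:
By total probability over both values of dam release:
  P(flood warning | heavy upstream rainfall) = 0.8804·0.529 + 0.9402·0.471
        = 0.465732 + 0.442834 = 0.908566
Keeping only the dam release-present terms gives 0.442834, so
  P(dam release | flood warning, heavy upstream rainfall) = 0.442834 / 0.908566 ≈ 0.487
— heavy upstream rainfall explains away the evidence for dam release.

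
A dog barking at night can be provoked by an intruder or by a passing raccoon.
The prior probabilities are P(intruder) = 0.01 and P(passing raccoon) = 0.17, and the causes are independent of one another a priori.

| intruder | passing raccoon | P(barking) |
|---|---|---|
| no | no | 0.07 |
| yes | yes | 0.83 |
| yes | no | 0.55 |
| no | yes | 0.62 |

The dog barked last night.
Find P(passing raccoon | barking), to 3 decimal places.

By total probability over the 4 (intruder, passing raccoon) configurations:
  P(barking) = 0.07·0.99·0.83 + 0.62·0.99·0.17 + 0.55·0.01·0.83 + 0.83·0.01·0.17
        = 0.057519 + 0.104346 + 0.004565 + 0.001411 = 0.167841
The terms with passing raccoon present sum to 0.105757, so
  P(passing raccoon | barking) = 0.105757 / 0.167841 ≈ 0.630

P(passing raccoon | barking) ≈ 0.630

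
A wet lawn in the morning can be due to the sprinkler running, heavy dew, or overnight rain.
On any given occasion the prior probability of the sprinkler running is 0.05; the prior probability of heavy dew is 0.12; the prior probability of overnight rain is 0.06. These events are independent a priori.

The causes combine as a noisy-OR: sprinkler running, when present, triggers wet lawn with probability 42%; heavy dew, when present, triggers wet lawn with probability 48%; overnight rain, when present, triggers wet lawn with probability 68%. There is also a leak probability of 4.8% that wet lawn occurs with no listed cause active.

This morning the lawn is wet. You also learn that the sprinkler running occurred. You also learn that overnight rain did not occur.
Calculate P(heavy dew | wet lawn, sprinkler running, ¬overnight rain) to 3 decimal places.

Under noisy-OR, P(wet lawn | causes) = 1 − (1−0.048)·∏(1−qᵢ) over the active causes.
Weight on heavy dew=true, given the evidence: 0.712877·0.12 = 0.085545
Denominator P(wet lawn | sprinkler running, ¬overnight rain): 0.44784·0.88 + 0.712877·0.12 = 0.479644
Posterior = 0.085545 / 0.479644 ≈ 0.178

P(heavy dew | wet lawn, sprinkler running, ¬overnight rain) ≈ 0.178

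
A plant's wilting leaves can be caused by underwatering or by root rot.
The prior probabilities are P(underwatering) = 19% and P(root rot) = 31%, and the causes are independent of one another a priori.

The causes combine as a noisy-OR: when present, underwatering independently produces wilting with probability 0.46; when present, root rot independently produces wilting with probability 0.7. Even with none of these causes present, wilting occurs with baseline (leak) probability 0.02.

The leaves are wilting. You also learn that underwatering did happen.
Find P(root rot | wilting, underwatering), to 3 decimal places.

P(root rot | wilting, underwatering) ≈ 0.445

Under noisy-OR, P(wilting | causes) = 1 − (1−0.02)·∏(1−qᵢ) over the active causes.
P(wilting | underwatering) = 0.4708·0.69 + 0.84124·0.31 = 0.324852 + 0.260784 = 0.585636
Restricting to configurations with root rot present: 0.84124·0.31 = 0.260784.
Hence the posterior is 0.260784/0.585636 ≈ 0.445.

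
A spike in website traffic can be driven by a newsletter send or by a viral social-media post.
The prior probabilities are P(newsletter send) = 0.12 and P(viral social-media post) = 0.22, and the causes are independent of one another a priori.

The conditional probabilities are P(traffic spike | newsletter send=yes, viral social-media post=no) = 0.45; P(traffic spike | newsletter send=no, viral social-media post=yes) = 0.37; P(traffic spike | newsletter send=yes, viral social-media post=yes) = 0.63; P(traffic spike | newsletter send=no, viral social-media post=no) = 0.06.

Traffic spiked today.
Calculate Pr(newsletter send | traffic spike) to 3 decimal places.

Pr(newsletter send | traffic spike) ≈ 0.342

Enumerate the 4 (newsletter send, viral social-media post) configurations and weight by the priors:
  P(traffic spike) = 0.06·0.88·0.78 + 0.37·0.88·0.22 + 0.45·0.12·0.78 + 0.63·0.12·0.22
        = 0.041184 + 0.071632 + 0.042120 + 0.016632 = 0.171568
The terms with newsletter send present sum to 0.058752, so
  P(newsletter send | traffic spike) = 0.058752 / 0.171568 ≈ 0.342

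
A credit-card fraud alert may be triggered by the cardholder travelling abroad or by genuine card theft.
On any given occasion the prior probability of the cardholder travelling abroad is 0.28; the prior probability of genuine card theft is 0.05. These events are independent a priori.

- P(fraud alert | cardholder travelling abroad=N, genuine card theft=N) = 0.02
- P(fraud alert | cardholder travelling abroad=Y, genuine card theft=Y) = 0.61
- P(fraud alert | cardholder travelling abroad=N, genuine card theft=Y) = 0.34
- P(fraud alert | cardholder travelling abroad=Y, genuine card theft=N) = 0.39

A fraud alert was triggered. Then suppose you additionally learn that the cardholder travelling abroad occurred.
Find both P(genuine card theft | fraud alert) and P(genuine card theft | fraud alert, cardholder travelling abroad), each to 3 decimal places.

For the numerator, keep only genuine card theft=true terms: 0.012240 + 0.008540 = 0.020780
Normalizer over all consistent configurations: 0.02×0.72×0.95 + 0.34×0.72×0.05 + 0.39×0.28×0.95 + 0.61×0.28×0.05 = 0.138200
Posterior = 0.020780 / 0.138200 ≈ 0.150

With the extra evidence:
Numerator (weight on configurations with genuine card theft): 0.61*0.05 = 0.030500
The normalizing constant is 0.39*0.95 + 0.61*0.05 = 0.401000
P(genuine card theft | fraud alert, cardholder travelling abroad) = 0.030500/0.401000 ≈ 0.076
This is intercausal reasoning (explaining away): once cardholder travelling abroad accounts for the fraud alert, genuine card theft becomes less likely.

P(genuine card theft | fraud alert) ≈ 0.150; P(genuine card theft | fraud alert, cardholder travelling abroad) ≈ 0.076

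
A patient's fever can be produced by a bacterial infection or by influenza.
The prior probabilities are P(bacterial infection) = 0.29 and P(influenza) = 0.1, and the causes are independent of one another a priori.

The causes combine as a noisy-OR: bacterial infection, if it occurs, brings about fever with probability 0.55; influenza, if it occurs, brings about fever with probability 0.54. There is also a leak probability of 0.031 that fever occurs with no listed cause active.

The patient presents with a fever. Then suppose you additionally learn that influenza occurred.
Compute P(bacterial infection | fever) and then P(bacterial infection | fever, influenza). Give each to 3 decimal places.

P(bacterial infection | fever) ≈ 0.742; P(bacterial infection | fever, influenza) ≈ 0.371

Under noisy-OR, P(fever | causes) = 1 − (1−0.031)·∏(1−qᵢ) over the active causes.
Sum P(fever|·) weighted by the priors over the 4 (bacterial infection, influenza) configurations:
  P(fever) = 0.031*0.71*0.9 + 0.55426*0.71*0.1 + 0.56395*0.29*0.9 + 0.799417*0.29*0.1
        = 0.019809 + 0.039352 + 0.147191 + 0.023183 = 0.229535
Configurations with bacterial infection contribute 0.170374, so
  P(bacterial infection | fever) = 0.170374 / 0.229535 ≈ 0.742

With the extra evidence:
P(fever | influenza) = 0.55426×0.71 + 0.799417×0.29 = 0.393525 + 0.231831 = 0.625356
Of this, 0.231831 comes from 0.799417×0.29 (the bacterial infection=true cases).
Hence the posterior is 0.231831/0.625356 ≈ 0.371.
Conditioning on influenza lowers the posterior on bacterial infection: the classic explaining-away effect in a common-effect structure.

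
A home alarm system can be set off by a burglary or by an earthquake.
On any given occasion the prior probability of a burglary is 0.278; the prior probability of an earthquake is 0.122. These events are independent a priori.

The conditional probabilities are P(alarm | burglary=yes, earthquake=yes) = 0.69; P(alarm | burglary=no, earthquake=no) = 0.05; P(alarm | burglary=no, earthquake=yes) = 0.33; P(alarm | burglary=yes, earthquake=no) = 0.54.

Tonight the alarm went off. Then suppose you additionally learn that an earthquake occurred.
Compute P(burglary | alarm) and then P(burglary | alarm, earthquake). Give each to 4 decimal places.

Weight on burglary=true, given the evidence: 0.131805 + 0.023402 = 0.155207
Normalizer over all consistent configurations: 0.05*0.722*0.878 + 0.33*0.722*0.122 + 0.54*0.278*0.878 + 0.69*0.278*0.122 = 0.215971
Posterior = 0.155207 / 0.215971 ≈ 0.7186

Now condition on the additional information:
Numerator (weight on configurations with burglary): 0.69*0.278 = 0.191820
The normalizing constant is 0.33*0.722 + 0.69*0.278 = 0.430080
P(burglary | alarm, earthquake) = 0.191820/0.430080 ≈ 0.4460

P(burglary | alarm) ≈ 0.7186; P(burglary | alarm, earthquake) ≈ 0.4460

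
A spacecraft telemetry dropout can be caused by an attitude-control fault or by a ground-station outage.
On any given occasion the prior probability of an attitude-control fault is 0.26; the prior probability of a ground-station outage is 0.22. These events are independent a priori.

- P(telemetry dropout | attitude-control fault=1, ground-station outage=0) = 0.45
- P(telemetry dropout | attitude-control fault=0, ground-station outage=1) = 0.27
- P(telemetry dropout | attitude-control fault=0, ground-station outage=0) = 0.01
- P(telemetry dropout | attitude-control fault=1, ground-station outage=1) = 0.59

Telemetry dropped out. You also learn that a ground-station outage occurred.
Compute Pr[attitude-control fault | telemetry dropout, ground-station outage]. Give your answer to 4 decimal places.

Enumerate both values of attitude-control fault and weight by the priors:
  P(telemetry dropout | ground-station outage) = 0.27×0.74 + 0.59×0.26
        = 0.199800 + 0.153400 = 0.353200
Configurations with attitude-control fault contribute 0.153400, so
  P(attitude-control fault | telemetry dropout, ground-station outage) = 0.153400 / 0.353200 ≈ 0.4343

Pr[attitude-control fault | telemetry dropout, ground-station outage] ≈ 0.4343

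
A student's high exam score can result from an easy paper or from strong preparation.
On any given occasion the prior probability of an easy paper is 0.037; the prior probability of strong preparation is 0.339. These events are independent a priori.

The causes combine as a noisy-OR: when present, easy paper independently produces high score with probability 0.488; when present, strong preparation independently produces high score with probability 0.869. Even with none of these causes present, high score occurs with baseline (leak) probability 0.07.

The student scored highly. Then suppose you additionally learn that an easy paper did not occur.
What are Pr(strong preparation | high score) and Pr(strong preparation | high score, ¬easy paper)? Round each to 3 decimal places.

Under noisy-OR, P(high score | causes) = 1 − (1−0.07)·∏(1−qᵢ) over the active causes.
Sum P(high score|·) weighted by the priors over the 4 (easy paper, strong preparation) configurations:
  P(high score) = 0.07·0.963·0.661 + 0.87817·0.963·0.339 + 0.52384·0.037·0.661 + 0.937623·0.037·0.339
        = 0.044558 + 0.286685 + 0.012812 + 0.011761 = 0.355816
Keeping only the strong preparation-present terms gives 0.298446, so
  P(strong preparation | high score) = 0.298446 / 0.355816 ≈ 0.839

Now also conditioning on easy paper≠true:
Numerator (weight on configurations with strong preparation): 0.87817×0.339 = 0.297700
The normalizing constant is 0.07×0.661 + 0.87817×0.339 = 0.343970
Posterior = 0.297700 / 0.343970 ≈ 0.865
Ruling out easy paper raises the posterior on strong preparation — the flip side of explaining away.

Pr(strong preparation | high score) ≈ 0.839; Pr(strong preparation | high score, ¬easy paper) ≈ 0.865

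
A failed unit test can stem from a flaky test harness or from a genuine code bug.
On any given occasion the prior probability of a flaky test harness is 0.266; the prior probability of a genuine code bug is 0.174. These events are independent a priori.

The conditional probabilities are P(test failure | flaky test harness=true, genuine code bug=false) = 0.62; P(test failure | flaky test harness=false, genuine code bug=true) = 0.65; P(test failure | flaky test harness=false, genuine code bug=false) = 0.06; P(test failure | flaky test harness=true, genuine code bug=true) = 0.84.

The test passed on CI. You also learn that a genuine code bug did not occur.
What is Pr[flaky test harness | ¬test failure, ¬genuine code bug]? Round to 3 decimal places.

For the numerator, keep only flaky test harness=true terms: 0.38*0.266 = 0.101080
Normalizer over all consistent configurations: 0.94*0.734 + 0.38*0.266 = 0.791040
Posterior = 0.101080 / 0.791040 ≈ 0.128

Pr[flaky test harness | ¬test failure, ¬genuine code bug] ≈ 0.128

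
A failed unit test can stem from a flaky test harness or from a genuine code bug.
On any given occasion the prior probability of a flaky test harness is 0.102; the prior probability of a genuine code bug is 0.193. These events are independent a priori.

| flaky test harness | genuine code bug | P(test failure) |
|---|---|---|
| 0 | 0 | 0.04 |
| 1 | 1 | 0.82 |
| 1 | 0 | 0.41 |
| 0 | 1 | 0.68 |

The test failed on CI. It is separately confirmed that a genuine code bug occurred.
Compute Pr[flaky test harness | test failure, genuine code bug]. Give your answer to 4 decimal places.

Enumerate both values of flaky test harness and weight by the priors:
  P(test failure | genuine code bug) = 0.68·0.898 + 0.82·0.102
        = 0.610640 + 0.083640 = 0.694280
The terms with flaky test harness present sum to 0.083640, so
  P(flaky test harness | test failure, genuine code bug) = 0.083640 / 0.694280 ≈ 0.1205

Pr[flaky test harness | test failure, genuine code bug] ≈ 0.1205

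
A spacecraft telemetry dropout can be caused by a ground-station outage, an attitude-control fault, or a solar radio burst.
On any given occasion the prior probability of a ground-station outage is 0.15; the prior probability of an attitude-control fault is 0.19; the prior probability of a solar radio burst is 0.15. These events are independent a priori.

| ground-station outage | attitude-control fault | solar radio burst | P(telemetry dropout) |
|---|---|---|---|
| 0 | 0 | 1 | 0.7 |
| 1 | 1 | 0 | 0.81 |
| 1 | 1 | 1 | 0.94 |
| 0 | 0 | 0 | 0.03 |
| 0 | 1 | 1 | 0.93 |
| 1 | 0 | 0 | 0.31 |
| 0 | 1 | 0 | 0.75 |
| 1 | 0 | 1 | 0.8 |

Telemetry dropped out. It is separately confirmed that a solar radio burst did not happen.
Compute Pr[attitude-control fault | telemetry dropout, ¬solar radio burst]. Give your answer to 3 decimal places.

Pr[attitude-control fault | telemetry dropout, ¬solar radio burst] ≈ 0.712

By total probability over the 4 (ground-station outage, attitude-control fault) configurations:
  P(telemetry dropout | ¬solar radio burst) = 0.03·0.85·0.81 + 0.75·0.85·0.19 + 0.31·0.15·0.81 + 0.81·0.15·0.19
        = 0.020655 + 0.121125 + 0.037665 + 0.023085 = 0.202530
The terms with attitude-control fault present sum to 0.144210, so
  P(attitude-control fault | telemetry dropout, ¬solar radio burst) = 0.144210 / 0.202530 ≈ 0.712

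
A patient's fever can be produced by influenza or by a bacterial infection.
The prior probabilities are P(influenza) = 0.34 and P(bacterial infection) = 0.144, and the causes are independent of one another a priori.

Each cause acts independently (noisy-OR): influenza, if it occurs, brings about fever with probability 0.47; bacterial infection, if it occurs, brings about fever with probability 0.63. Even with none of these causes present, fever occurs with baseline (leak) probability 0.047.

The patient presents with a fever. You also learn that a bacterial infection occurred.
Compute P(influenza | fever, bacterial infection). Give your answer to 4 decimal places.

P(influenza | fever, bacterial infection) ≈ 0.3928

Under noisy-OR, P(fever | causes) = 1 − (1−0.047)·∏(1−qᵢ) over the active causes.
P(fever | bacterial infection) = 0.64739×0.66 + 0.813117×0.34 = 0.427277 + 0.276460 = 0.703737
The influenza-present share is 0.813117×0.34 = 0.276460.
P(influenza | fever, bacterial infection) = 0.276460 / 0.703737 ≈ 0.3928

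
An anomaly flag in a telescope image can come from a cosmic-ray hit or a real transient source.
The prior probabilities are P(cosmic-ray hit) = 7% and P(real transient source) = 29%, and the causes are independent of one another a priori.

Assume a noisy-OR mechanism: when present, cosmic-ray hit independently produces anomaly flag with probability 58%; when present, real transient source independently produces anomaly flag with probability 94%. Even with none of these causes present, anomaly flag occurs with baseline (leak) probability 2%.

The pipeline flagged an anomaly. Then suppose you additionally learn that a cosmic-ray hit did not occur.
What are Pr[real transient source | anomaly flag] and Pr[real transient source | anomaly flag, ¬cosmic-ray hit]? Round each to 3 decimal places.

Under noisy-OR, P(anomaly flag | causes) = 1 − (1−0.02)·∏(1−qᵢ) over the active causes.
P(anomaly flag) = 0.02·0.93·0.71 + 0.9412·0.93·0.29 + 0.5884·0.07·0.71 + 0.975304·0.07·0.29 = 0.013206 + 0.253842 + 0.029243 + 0.019799 = 0.316090
Of this, 0.273641 comes from 0.253842 + 0.019799 (the real transient source=true cases).
P(real transient source | anomaly flag) = 0.273641 / 0.316090 ≈ 0.866

Now also conditioning on cosmic-ray hit≠true:
For the numerator, keep only real transient source=true terms: 0.9412*0.29 = 0.272948
Normalizer over all consistent configurations: 0.02*0.71 + 0.9412*0.29 = 0.287148
P(real transient source | anomaly flag, ¬cosmic-ray hit) = 0.272948/0.287148 ≈ 0.951
Ruling out cosmic-ray hit raises the posterior on real transient source — the flip side of explaining away.

Pr[real transient source | anomaly flag] ≈ 0.866; Pr[real transient source | anomaly flag, ¬cosmic-ray hit] ≈ 0.951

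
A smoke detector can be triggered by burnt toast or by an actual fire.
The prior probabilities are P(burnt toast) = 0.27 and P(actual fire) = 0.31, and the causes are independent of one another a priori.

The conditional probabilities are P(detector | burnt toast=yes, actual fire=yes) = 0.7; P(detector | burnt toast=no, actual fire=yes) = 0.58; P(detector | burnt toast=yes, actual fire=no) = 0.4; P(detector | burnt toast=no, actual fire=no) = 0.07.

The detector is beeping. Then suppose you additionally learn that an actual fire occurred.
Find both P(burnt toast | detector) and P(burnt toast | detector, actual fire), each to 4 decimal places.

P(burnt toast | detector) ≈ 0.4443; P(burnt toast | detector, actual fire) ≈ 0.3086

P(detector) = 0.07*0.73*0.69 + 0.58*0.73*0.31 + 0.4*0.27*0.69 + 0.7*0.27*0.31 = 0.035259 + 0.131254 + 0.074520 + 0.058590 = 0.299623
Of this, 0.133110 comes from 0.074520 + 0.058590 (the burnt toast=true cases).
Hence the posterior is 0.133110/0.299623 ≈ 0.4443.

Now also conditioning on actual fire=true:
Enumerate both values of burnt toast and weight by the priors:
  P(detector | actual fire) = 0.58×0.73 + 0.7×0.27
        = 0.423400 + 0.189000 = 0.612400
Configurations with burnt toast contribute 0.189000, so
  P(burnt toast | detector, actual fire) = 0.189000 / 0.612400 ≈ 0.3086
The drop from 0.4443 to 0.3086 is the explaining-away (discounting) effect.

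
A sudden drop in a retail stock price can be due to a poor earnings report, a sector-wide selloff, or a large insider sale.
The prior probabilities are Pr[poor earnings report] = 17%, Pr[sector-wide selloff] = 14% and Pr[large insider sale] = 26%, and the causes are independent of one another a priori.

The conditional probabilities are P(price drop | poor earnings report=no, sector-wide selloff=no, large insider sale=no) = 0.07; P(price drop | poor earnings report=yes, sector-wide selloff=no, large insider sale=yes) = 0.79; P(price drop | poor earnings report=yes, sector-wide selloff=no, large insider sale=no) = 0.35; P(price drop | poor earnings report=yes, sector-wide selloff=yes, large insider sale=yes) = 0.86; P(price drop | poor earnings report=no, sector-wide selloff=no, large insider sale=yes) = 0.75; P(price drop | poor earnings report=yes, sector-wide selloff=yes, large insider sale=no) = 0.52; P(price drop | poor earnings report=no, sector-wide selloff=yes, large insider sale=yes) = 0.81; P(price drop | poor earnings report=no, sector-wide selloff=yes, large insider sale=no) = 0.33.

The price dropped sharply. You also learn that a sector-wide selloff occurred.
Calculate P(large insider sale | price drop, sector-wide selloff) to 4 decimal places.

P(price drop | sector-wide selloff) = 0.33*0.83*0.74 + 0.81*0.83*0.26 + 0.52*0.17*0.74 + 0.86*0.17*0.26 = 0.202686 + 0.174798 + 0.065416 + 0.038012 = 0.480912
Of this, 0.212810 comes from 0.174798 + 0.038012 (the large insider sale=true cases).
P(large insider sale | price drop, sector-wide selloff) = 0.212810 / 0.480912 ≈ 0.4425

P(large insider sale | price drop, sector-wide selloff) ≈ 0.4425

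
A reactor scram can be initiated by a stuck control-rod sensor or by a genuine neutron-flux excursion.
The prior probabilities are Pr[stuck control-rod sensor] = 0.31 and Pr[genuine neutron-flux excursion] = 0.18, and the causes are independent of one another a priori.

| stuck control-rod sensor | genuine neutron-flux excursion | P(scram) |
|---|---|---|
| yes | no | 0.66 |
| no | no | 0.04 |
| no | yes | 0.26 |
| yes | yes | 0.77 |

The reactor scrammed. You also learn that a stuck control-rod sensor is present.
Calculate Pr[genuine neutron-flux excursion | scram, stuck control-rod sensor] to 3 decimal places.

P(scram | stuck control-rod sensor) = 0.66·0.82 + 0.77·0.18 = 0.541200 + 0.138600 = 0.679800
The genuine neutron-flux excursion-present share is 0.77·0.18 = 0.138600.
P(genuine neutron-flux excursion | scram, stuck control-rod sensor) = 0.138600 / 0.679800 ≈ 0.204

Pr[genuine neutron-flux excursion | scram, stuck control-rod sensor] ≈ 0.204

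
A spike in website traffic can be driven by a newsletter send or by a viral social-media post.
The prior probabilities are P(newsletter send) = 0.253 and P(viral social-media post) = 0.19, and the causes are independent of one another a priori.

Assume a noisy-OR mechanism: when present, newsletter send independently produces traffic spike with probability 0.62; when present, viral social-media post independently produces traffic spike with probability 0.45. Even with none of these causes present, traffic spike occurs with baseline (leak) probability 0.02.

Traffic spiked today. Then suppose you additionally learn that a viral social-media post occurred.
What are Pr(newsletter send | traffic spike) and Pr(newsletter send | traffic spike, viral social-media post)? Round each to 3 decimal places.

Under noisy-OR, P(traffic spike | causes) = 1 − (1−0.02)·∏(1−qᵢ) over the active causes.
P(traffic spike) = 0.02·0.747·0.81 + 0.461·0.747·0.19 + 0.6276·0.253·0.81 + 0.79518·0.253·0.19 = 0.012101 + 0.065430 + 0.128614 + 0.038224 = 0.244369
Of this, 0.166838 comes from 0.128614 + 0.038224 (the newsletter send=true cases).
Hence the posterior is 0.166838/0.244369 ≈ 0.683.

Now condition on the additional information:
P(traffic spike | viral social-media post) = 0.461*0.747 + 0.79518*0.253 = 0.344367 + 0.201181 = 0.545548
Of this, 0.201181 comes from 0.79518*0.253 (the newsletter send=true cases).
Hence the posterior is 0.201181/0.545548 ≈ 0.369.
This is intercausal reasoning (explaining away): once viral social-media post accounts for the traffic spike, newsletter send becomes less likely.

Pr(newsletter send | traffic spike) ≈ 0.683; Pr(newsletter send | traffic spike, viral social-media post) ≈ 0.369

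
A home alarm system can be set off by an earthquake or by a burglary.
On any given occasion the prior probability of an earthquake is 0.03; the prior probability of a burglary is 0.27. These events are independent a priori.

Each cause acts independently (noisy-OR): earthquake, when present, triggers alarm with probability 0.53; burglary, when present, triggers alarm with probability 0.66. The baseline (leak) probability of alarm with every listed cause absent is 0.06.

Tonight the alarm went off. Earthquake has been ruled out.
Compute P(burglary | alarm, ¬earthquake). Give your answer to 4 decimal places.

P(burglary | alarm, ¬earthquake) ≈ 0.8075

Under noisy-OR, P(alarm | causes) = 1 − (1−0.06)·∏(1−qᵢ) over the active causes.
P(alarm | ¬earthquake) = 0.06·0.73 + 0.6804·0.27 = 0.043800 + 0.183708 = 0.227508
Of this, 0.183708 comes from 0.6804·0.27 (the burglary=true cases).
So P(burglary | alarm, ¬earthquake) = 0.183708/0.227508 ≈ 0.8075.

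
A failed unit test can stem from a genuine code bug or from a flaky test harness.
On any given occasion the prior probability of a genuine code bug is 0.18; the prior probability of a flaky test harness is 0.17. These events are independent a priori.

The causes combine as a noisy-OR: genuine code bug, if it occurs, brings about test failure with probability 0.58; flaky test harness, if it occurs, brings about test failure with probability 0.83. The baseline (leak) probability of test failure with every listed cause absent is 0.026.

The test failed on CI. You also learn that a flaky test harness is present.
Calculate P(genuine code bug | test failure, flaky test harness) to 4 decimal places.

P(genuine code bug | test failure, flaky test harness) ≈ 0.1966

Under noisy-OR, P(test failure | causes) = 1 − (1−0.026)·∏(1−qᵢ) over the active causes.
Weight on genuine code bug=true, given the evidence: 0.930456*0.18 = 0.167482
Normalizer over all consistent configurations: 0.83442*0.82 + 0.930456*0.18 = 0.851706
P(genuine code bug | test failure, flaky test harness) = 0.167482/0.851706 ≈ 0.1966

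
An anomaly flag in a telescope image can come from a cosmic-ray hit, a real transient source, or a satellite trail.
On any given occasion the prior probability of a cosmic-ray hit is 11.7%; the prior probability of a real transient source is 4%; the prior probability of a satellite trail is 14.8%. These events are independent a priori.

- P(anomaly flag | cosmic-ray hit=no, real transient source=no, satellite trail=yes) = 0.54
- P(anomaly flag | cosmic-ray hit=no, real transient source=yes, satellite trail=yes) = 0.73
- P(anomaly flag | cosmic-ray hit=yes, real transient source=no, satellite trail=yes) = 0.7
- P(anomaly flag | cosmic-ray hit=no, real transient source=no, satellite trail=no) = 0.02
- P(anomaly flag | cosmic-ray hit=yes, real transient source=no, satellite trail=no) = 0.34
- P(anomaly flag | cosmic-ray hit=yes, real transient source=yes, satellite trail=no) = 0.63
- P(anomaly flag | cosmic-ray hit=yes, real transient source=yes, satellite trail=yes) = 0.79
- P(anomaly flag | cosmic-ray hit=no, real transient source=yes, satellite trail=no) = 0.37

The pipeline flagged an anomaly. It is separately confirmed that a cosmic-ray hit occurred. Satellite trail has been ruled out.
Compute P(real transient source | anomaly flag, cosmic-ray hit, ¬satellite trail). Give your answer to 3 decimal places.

P(real transient source | anomaly flag, cosmic-ray hit, ¬satellite trail) ≈ 0.072

Numerator (weight on configurations with real transient source): 0.63*0.04 = 0.025200
The normalizing constant is 0.34*0.96 + 0.63*0.04 = 0.351600
P(real transient source | anomaly flag, cosmic-ray hit, ¬satellite trail) = 0.025200/0.351600 ≈ 0.072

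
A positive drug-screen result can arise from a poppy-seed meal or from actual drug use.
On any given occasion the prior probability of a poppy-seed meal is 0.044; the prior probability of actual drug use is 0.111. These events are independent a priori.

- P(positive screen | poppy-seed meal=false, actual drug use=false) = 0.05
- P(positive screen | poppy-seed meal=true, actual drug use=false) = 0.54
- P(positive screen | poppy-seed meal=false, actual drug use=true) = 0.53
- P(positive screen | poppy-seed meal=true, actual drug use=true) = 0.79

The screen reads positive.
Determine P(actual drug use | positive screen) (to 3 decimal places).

P(positive screen) = 0.05*0.956*0.889 + 0.53*0.956*0.111 + 0.54*0.044*0.889 + 0.79*0.044*0.111 = 0.042494 + 0.056241 + 0.021123 + 0.003858 = 0.123716
Restricting to configurations with actual drug use present: 0.056241 + 0.003858 = 0.060099.
Hence the posterior is 0.060099/0.123716 ≈ 0.486.

P(actual drug use | positive screen) ≈ 0.486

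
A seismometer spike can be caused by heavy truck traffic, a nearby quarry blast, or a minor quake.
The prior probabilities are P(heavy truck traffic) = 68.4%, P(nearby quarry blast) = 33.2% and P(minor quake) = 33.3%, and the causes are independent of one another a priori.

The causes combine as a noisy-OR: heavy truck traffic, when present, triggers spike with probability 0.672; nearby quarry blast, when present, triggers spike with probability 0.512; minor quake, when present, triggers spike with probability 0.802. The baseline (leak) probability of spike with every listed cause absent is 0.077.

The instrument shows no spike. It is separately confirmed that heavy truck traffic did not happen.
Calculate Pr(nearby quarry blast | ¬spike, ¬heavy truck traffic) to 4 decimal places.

Under noisy-OR, P(spike | causes) = 1 − (1−0.077)·∏(1−qᵢ) over the active causes.
Enumerate the 4 (nearby quarry blast, minor quake) configurations and weight by the priors:
  P(¬spike | ¬heavy truck traffic) = 0.923×0.668×0.667 + 0.182754×0.668×0.333 + 0.450424×0.332×0.667 + 0.089184×0.332×0.333
        = 0.411248 + 0.040653 + 0.099744 + 0.009860 = 0.561505
Configurations with nearby quarry blast contribute 0.109604, so
  P(nearby quarry blast | ¬spike, ¬heavy truck traffic) = 0.109604 / 0.561505 ≈ 0.1952

Pr(nearby quarry blast | ¬spike, ¬heavy truck traffic) ≈ 0.1952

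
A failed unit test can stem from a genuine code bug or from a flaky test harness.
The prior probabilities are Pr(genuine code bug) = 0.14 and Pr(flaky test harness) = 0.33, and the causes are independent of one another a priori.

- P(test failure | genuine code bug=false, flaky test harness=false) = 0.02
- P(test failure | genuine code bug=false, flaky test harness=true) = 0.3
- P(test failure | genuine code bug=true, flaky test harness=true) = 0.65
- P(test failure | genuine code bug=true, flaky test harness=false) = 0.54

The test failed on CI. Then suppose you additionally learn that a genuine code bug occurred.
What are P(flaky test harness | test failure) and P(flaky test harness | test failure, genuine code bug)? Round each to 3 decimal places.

P(flaky test harness | test failure) ≈ 0.649; P(flaky test harness | test failure, genuine code bug) ≈ 0.372

P(test failure) = 0.02·0.86·0.67 + 0.3·0.86·0.33 + 0.54·0.14·0.67 + 0.65·0.14·0.33 = 0.011524 + 0.085140 + 0.050652 + 0.030030 = 0.177346
Of this, 0.115170 comes from 0.085140 + 0.030030 (the flaky test harness=true cases).
Hence the posterior is 0.115170/0.177346 ≈ 0.649.

With the extra evidence:
For the numerator, keep only flaky test harness=true terms: 0.65×0.33 = 0.214500
Denominator P(test failure | genuine code bug): 0.54×0.67 + 0.65×0.33 = 0.576300
Posterior = 0.214500 / 0.576300 ≈ 0.372
— genuine code bug explains away the evidence for flaky test harness.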